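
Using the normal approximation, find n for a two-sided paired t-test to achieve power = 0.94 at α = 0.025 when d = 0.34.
n = 125 pairs

Sample size formula (paired t-test, normal approximation):
n = ((z_{α/2} + z_β) / d)²

z_{α/2} = 2.241 (for α = 0.025, two-sided)
z_β = 1.555 (for power = 0.94)
d = 0.34

n = ((2.241 + 1.555) / 0.34)²
n = (11.165)²
n ≈ 124.66
Round up to the next whole number: n = 125 pairs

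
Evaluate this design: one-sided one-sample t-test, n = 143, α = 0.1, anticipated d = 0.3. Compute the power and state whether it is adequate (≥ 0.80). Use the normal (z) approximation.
Power ≈ 0.99; the study is adequately powered (power ≥ 0.80)

Power calculation (one-sample t-test, normal approximation):
z_β = d · √n - z_α
z_β = 0.3 · √143 - 1.282
z_β = 0.3 · 11.958 - 1.282
z_β = 2.306

Power = Φ(z_β) = Φ(2.306) ≈ 0.989

Effect size d = 0.3 is small by Cohen's convention (0.2/0.5/0.8).

Threshold: power ≥ 0.80 is conventionally adequate.
Power ≈ 0.99 → the study is adequately powered (power ≥ 0.80).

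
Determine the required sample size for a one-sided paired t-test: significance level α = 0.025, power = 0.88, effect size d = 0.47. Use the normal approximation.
n = 45 pairs

Sample size formula (paired t-test, normal approximation):
n = ((z_α + z_β) / d)²

z_α = 1.960 (for α = 0.025, one-sided)
z_β = 1.175 (for power = 0.88)
d = 0.47

n = ((1.960 + 1.175) / 0.47)²
n = (6.670)²
n ≈ 44.49
Round up to the next whole number: n = 45 pairs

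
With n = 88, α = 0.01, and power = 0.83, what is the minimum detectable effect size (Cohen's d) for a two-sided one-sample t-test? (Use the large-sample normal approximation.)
d ≈ 0.38

Minimum detectable effect (one-sample t-test, normal approximation):
d = (z_{α/2} + z_β) / √n
d = (2.576 + 0.954) / √88
d = 3.530 / 9.381
d ≈ 0.38

By Cohen's convention (0.2 small / 0.5 medium / 0.8 large): small effect.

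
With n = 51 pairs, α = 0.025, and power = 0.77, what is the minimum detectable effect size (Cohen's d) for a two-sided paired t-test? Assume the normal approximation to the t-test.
d ≈ 0.42

Minimum detectable effect (paired t-test, normal approximation):
d = (z_{α/2} + z_β) / √n
d = (2.241 + 0.739) / √51
d = 2.980 / 7.141
d ≈ 0.42

By Cohen's convention (0.2 small / 0.5 medium / 0.8 large): small effect.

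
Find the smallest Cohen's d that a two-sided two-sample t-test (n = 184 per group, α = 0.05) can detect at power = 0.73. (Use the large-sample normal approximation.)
d ≈ 0.27

Minimum detectable effect (two-sample t-test, normal approximation):
d = (z_{α/2} + z_β) / √(n/2)
d = (1.960 + 0.613) / √(184/2)
d = 2.573 / 9.592
d ≈ 0.27

By Cohen's convention (0.2 small / 0.5 medium / 0.8 large): small effect.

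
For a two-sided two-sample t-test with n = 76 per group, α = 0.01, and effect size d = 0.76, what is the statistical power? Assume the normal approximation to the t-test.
Power ≈ 0.98

Power calculation (two-sample t-test, normal approximation):
z_β = d · √(n/2) - z_{α/2}
z_β = 0.76 · √(76/2) - 2.576
z_β = 0.76 · 6.164 - 2.576
z_β = 2.109

Power = Φ(z_β) = Φ(2.109) ≈ 0.983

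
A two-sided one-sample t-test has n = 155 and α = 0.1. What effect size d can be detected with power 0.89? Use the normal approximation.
d ≈ 0.23

Minimum detectable effect (one-sample t-test, normal approximation):
d = (z_{α/2} + z_β) / √n
d = (1.645 + 1.227) / √155
d = 2.871 / 12.450
d ≈ 0.23

By Cohen's convention (0.2 small / 0.5 medium / 0.8 large): small effect.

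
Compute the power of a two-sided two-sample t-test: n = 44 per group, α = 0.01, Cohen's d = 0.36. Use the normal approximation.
Power ≈ 0.19

Power calculation (two-sample t-test, normal approximation):
z_β = d · √(n/2) - z_{α/2}
z_β = 0.36 · √(44/2) - 2.576
z_β = 0.36 · 4.690 - 2.576
z_β = -0.887

Power = Φ(z_β) = Φ(-0.887) ≈ 0.187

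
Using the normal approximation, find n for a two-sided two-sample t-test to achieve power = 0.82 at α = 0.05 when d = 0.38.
n = 115 per group

Sample size formula (two-sample t-test, normal approximation):
n = 2 · ((z_{α/2} + z_β) / d)²

z_{α/2} = 1.960 (for α = 0.05, two-sided)
z_β = 0.915 (for power = 0.82)
d = 0.38

n = 2 · ((1.960 + 0.915) / 0.38)²
n = 2 · (7.566)²
n ≈ 114.49
Round up to the next whole number: n = 115 per group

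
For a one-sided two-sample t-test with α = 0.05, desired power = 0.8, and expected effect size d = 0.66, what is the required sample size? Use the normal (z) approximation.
n = 29 per group

Sample size formula (two-sample t-test, normal approximation):
n = 2 · ((z_α + z_β) / d)²

z_α = 1.645 (for α = 0.05, one-sided)
z_β = 0.842 (for power = 0.8)
d = 0.66

n = 2 · ((1.645 + 0.842) / 0.66)²
n = 2 · (3.768)²
n ≈ 28.40
Round up to the next whole number: n = 29 per group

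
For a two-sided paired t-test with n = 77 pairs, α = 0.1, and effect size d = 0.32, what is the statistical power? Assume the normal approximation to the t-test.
Power ≈ 0.88

Power calculation (paired t-test, normal approximation):
z_β = d · √n - z_{α/2}
z_β = 0.32 · √77 - 1.645
z_β = 0.32 · 8.775 - 1.645
z_β = 1.163

Power = Φ(z_β) = Φ(1.163) ≈ 0.878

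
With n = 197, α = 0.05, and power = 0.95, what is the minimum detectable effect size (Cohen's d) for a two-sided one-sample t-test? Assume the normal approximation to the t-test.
d ≈ 0.26

Minimum detectable effect (one-sample t-test, normal approximation):
d = (z_{α/2} + z_β) / √n
d = (1.960 + 1.645) / √197
d = 3.605 / 14.036
d ≈ 0.26

By Cohen's convention (0.2 small / 0.5 medium / 0.8 large): small effect.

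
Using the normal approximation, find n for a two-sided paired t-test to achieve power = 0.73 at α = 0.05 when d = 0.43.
n = 36 pairs

Sample size formula (paired t-test, normal approximation):
n = ((z_{α/2} + z_β) / d)²

z_{α/2} = 1.960 (for α = 0.05, two-sided)
z_β = 0.613 (for power = 0.73)
d = 0.43

n = ((1.960 + 0.613) / 0.43)²
n = (5.984)²
n ≈ 35.81
Round up to the next whole number: n = 36 pairs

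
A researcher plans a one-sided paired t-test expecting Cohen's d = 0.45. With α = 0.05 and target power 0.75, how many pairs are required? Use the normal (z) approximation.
n = 27 pairs

Sample size formula (paired t-test, normal approximation):
n = ((z_α + z_β) / d)²

z_α = 1.645 (for α = 0.05, one-sided)
z_β = 0.674 (for power = 0.75)
d = 0.45

n = ((1.645 + 0.674) / 0.45)²
n = (5.153)²
n ≈ 26.55
Round up to the next whole number: n = 27 pairs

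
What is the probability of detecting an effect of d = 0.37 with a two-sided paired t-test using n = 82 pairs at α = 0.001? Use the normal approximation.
Power ≈ 0.52

Power calculation (paired t-test, normal approximation):
z_β = d · √n - z_{α/2}
z_β = 0.37 · √82 - 3.291
z_β = 0.37 · 9.055 - 3.291
z_β = 0.060

Power = Φ(z_β) = Φ(0.060) ≈ 0.524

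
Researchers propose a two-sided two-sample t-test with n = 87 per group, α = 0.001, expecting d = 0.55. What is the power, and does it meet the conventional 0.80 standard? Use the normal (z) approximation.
Power ≈ 0.63; the study is underpowered (power < 0.80)

Power calculation (two-sample t-test, normal approximation):
z_β = d · √(n/2) - z_{α/2}
z_β = 0.55 · √(87/2) - 3.291
z_β = 0.55 · 6.595 - 3.291
z_β = 0.337

Power = Φ(z_β) = Φ(0.337) ≈ 0.632

Effect size d = 0.55 is medium by Cohen's convention (0.2/0.5/0.8).

Threshold: power ≥ 0.80 is conventionally adequate.
Power ≈ 0.63 → the study is underpowered (power < 0.80).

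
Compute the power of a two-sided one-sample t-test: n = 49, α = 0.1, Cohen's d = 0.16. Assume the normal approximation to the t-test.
Power ≈ 0.30

Power calculation (one-sample t-test, normal approximation):
z_β = d · √n - z_{α/2}
z_β = 0.16 · √49 - 1.645
z_β = 0.16 · 7.000 - 1.645
z_β = -0.525

Power = Φ(z_β) = Φ(-0.525) ≈ 0.300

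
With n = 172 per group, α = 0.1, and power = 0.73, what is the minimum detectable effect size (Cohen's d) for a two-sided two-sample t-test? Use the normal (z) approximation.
d ≈ 0.24

Minimum detectable effect (two-sample t-test, normal approximation):
d = (z_{α/2} + z_β) / √(n/2)
d = (1.645 + 0.613) / √(172/2)
d = 2.258 / 9.274
d ≈ 0.24

By Cohen's convention (0.2 small / 0.5 medium / 0.8 large): small effect.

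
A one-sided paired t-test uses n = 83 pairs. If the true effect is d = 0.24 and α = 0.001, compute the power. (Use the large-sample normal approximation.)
Power ≈ 0.18

Power calculation (paired t-test, normal approximation):
z_β = d · √n - z_α
z_β = 0.24 · √83 - 3.090
z_β = 0.24 · 9.110 - 3.090
z_β = -0.904

Power = Φ(z_β) = Φ(-0.904) ≈ 0.183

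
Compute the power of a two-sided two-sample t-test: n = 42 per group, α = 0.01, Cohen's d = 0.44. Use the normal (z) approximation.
Power ≈ 0.29

Power calculation (two-sample t-test, normal approximation):
z_β = d · √(n/2) - z_{α/2}
z_β = 0.44 · √(42/2) - 2.576
z_β = 0.44 · 4.583 - 2.576
z_β = -0.559

Power = Φ(z_β) = Φ(-0.559) ≈ 0.288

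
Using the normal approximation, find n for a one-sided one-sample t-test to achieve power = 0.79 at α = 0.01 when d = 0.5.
n = 40

Sample size formula (one-sample t-test, normal approximation):
n = ((z_α + z_β) / d)²

z_α = 2.326 (for α = 0.01, one-sided)
z_β = 0.806 (for power = 0.79)
d = 0.5

n = ((2.326 + 0.806) / 0.5)²
n = (6.264)²
n ≈ 39.24
Round up to the next whole number: n = 40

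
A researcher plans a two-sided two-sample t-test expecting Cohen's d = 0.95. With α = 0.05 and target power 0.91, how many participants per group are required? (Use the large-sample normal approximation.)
n = 25 per group

Sample size formula (two-sample t-test, normal approximation):
n = 2 · ((z_{α/2} + z_β) / d)²

z_{α/2} = 1.960 (for α = 0.05, two-sided)
z_β = 1.341 (for power = 0.91)
d = 0.95

n = 2 · ((1.960 + 1.341) / 0.95)²
n = 2 · (3.475)²
n ≈ 24.15
Round up to the next whole number: n = 25 per group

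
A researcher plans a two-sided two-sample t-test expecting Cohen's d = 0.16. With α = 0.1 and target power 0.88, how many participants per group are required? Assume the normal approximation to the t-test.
n = 622 per group

Sample size formula (two-sample t-test, normal approximation):
n = 2 · ((z_{α/2} + z_β) / d)²

z_{α/2} = 1.645 (for α = 0.1, two-sided)
z_β = 1.175 (for power = 0.88)
d = 0.16

n = 2 · ((1.645 + 1.175) / 0.16)²
n = 2 · (17.625)²
n ≈ 621.28
Round up to the next whole number: n = 622 per group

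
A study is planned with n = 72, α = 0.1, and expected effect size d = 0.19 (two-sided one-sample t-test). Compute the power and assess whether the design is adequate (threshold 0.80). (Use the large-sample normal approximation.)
Power ≈ 0.49; the study is underpowered (power < 0.80)

Power calculation (one-sample t-test, normal approximation):
z_β = d · √n - z_{α/2}
z_β = 0.19 · √72 - 1.645
z_β = 0.19 · 8.485 - 1.645
z_β = -0.033

Power = Φ(z_β) = Φ(-0.033) ≈ 0.487

Effect size d = 0.19 is very small by Cohen's convention (0.2/0.5/0.8).

Threshold: power ≥ 0.80 is conventionally adequate.
Power ≈ 0.49 → the study is underpowered (power < 0.80).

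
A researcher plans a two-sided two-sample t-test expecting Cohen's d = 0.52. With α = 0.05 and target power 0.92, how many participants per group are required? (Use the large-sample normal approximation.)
n = 84 per group

Sample size formula (two-sample t-test, normal approximation):
n = 2 · ((z_{α/2} + z_β) / d)²

z_{α/2} = 1.960 (for α = 0.05, two-sided)
z_β = 1.405 (for power = 0.92)
d = 0.52

n = 2 · ((1.960 + 1.405) / 0.52)²
n = 2 · (6.471)²
n ≈ 83.75
Round up to the next whole number: n = 84 per group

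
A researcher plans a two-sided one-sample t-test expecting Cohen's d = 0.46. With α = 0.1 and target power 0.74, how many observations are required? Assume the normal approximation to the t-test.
n = 25

Sample size formula (one-sample t-test, normal approximation):
n = ((z_{α/2} + z_β) / d)²

z_{α/2} = 1.645 (for α = 0.1, two-sided)
z_β = 0.643 (for power = 0.74)
d = 0.46

n = ((1.645 + 0.643) / 0.46)²
n = (4.974)²
n ≈ 24.74
Round up to the next whole number: n = 25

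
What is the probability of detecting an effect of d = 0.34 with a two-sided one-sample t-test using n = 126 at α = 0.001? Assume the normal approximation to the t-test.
Power ≈ 0.70

Power calculation (one-sample t-test, normal approximation):
z_β = d · √n - z_{α/2}
z_β = 0.34 · √126 - 3.291
z_β = 0.34 · 11.225 - 3.291
z_β = 0.526

Power = Φ(z_β) = Φ(0.526) ≈ 0.701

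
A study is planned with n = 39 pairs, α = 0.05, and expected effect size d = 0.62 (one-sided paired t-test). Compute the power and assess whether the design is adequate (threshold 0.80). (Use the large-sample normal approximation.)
Power ≈ 0.99; the study is adequately powered (power ≥ 0.80)

Power calculation (paired t-test, normal approximation):
z_β = d · √n - z_α
z_β = 0.62 · √39 - 1.645
z_β = 0.62 · 6.245 - 1.645
z_β = 2.227

Power = Φ(z_β) = Φ(2.227) ≈ 0.987

Effect size d = 0.62 is medium by Cohen's convention (0.2/0.5/0.8).

Threshold: power ≥ 0.80 is conventionally adequate.
Power ≈ 0.99 → the study is adequately powered (power ≥ 0.80).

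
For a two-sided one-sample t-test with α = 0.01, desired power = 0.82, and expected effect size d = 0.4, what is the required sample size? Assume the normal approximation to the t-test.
n = 77

Sample size formula (one-sample t-test, normal approximation):
n = ((z_{α/2} + z_β) / d)²

z_{α/2} = 2.576 (for α = 0.01, two-sided)
z_β = 0.915 (for power = 0.82)
d = 0.4

n = ((2.576 + 0.915) / 0.4)²
n = (8.728)²
n ≈ 76.18
Round up to the next whole number: n = 77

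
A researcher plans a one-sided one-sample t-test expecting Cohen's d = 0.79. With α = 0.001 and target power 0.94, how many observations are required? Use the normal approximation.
n = 35

Sample size formula (one-sample t-test, normal approximation):
n = ((z_α + z_β) / d)²

z_α = 3.090 (for α = 0.001, one-sided)
z_β = 1.555 (for power = 0.94)
d = 0.79

n = ((3.090 + 1.555) / 0.79)²
n = (5.880)²
n ≈ 34.57
Round up to the next whole number: n = 35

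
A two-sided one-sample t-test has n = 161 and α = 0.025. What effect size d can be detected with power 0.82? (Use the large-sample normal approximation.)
d ≈ 0.25

Minimum detectable effect (one-sample t-test, normal approximation):
d = (z_{α/2} + z_β) / √n
d = (2.241 + 0.915) / √161
d = 3.157 / 12.689
d ≈ 0.25

By Cohen's convention (0.2 small / 0.5 medium / 0.8 large): small effect.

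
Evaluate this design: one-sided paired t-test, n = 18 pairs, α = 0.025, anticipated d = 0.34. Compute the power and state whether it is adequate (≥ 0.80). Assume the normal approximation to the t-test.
Power ≈ 0.30; the study is underpowered (power < 0.80)

Power calculation (paired t-test, normal approximation):
z_β = d · √n - z_α
z_β = 0.34 · √18 - 1.960
z_β = 0.34 · 4.243 - 1.960
z_β = -0.517

Power = Φ(z_β) = Φ(-0.517) ≈ 0.302

Effect size d = 0.34 is small by Cohen's convention (0.2/0.5/0.8).

Threshold: power ≥ 0.80 is conventionally adequate.
Power ≈ 0.30 → the study is underpowered (power < 0.80).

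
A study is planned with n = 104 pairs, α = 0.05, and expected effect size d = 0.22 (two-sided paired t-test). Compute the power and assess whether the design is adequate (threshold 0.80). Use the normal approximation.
Power ≈ 0.61; the study is underpowered (power < 0.80)

Power calculation (paired t-test, normal approximation):
z_β = d · √n - z_{α/2}
z_β = 0.22 · √104 - 1.960
z_β = 0.22 · 10.198 - 1.960
z_β = 0.284

Power = Φ(z_β) = Φ(0.284) ≈ 0.612

Effect size d = 0.22 is small by Cohen's convention (0.2/0.5/0.8).

Threshold: power ≥ 0.80 is conventionally adequate.
Power ≈ 0.61 → the study is underpowered (power < 0.80).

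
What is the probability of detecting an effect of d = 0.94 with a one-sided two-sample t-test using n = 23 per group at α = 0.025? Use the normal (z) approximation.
Power ≈ 0.89

Power calculation (two-sample t-test, normal approximation):
z_β = d · √(n/2) - z_α
z_β = 0.94 · √(23/2) - 1.960
z_β = 0.94 · 3.391 - 1.960
z_β = 1.228

Power = Φ(z_β) = Φ(1.228) ≈ 0.890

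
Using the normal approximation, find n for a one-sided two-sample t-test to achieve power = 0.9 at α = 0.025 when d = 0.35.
n = 172 per group

Sample size formula (two-sample t-test, normal approximation):
n = 2 · ((z_α + z_β) / d)²

z_α = 1.960 (for α = 0.025, one-sided)
z_β = 1.282 (for power = 0.9)
d = 0.35

n = 2 · ((1.960 + 1.282) / 0.35)²
n = 2 · (9.263)²
n ≈ 171.61
Round up to the next whole number: n = 172 per group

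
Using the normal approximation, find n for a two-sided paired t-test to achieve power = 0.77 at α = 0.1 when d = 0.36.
n = 44 pairs

Sample size formula (paired t-test, normal approximation):
n = ((z_{α/2} + z_β) / d)²

z_{α/2} = 1.645 (for α = 0.1, two-sided)
z_β = 0.739 (for power = 0.77)
d = 0.36

n = ((1.645 + 0.739) / 0.36)²
n = (6.622)²
n ≈ 43.85
Round up to the next whole number: n = 44 pairs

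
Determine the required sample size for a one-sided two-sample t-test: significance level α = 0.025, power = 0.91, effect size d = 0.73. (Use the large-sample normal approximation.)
n = 41 per group

Sample size formula (two-sample t-test, normal approximation):
n = 2 · ((z_α + z_β) / d)²

z_α = 1.960 (for α = 0.025, one-sided)
z_β = 1.341 (for power = 0.91)
d = 0.73

n = 2 · ((1.960 + 1.341) / 0.73)²
n = 2 · (4.522)²
n ≈ 40.90
Round up to the next whole number: n = 41 per group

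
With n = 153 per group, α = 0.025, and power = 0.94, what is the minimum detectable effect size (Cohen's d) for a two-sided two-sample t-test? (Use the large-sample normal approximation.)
d ≈ 0.43

Minimum detectable effect (two-sample t-test, normal approximation):
d = (z_{α/2} + z_β) / √(n/2)
d = (2.241 + 1.555) / √(153/2)
d = 3.796 / 8.746
d ≈ 0.43

By Cohen's convention (0.2 small / 0.5 medium / 0.8 large): small effect.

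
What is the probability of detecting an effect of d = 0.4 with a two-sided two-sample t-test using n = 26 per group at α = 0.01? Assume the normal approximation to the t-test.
Power ≈ 0.13

Power calculation (two-sample t-test, normal approximation):
z_β = d · √(n/2) - z_{α/2}
z_β = 0.4 · √(26/2) - 2.576
z_β = 0.4 · 3.606 - 2.576
z_β = -1.134

Power = Φ(z_β) = Φ(-1.134) ≈ 0.128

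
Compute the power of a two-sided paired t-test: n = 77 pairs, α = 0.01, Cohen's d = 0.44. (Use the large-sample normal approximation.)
Power ≈ 0.90

Power calculation (paired t-test, normal approximation):
z_β = d · √n - z_{α/2}
z_β = 0.44 · √77 - 2.576
z_β = 0.44 · 8.775 - 2.576
z_β = 1.285

Power = Φ(z_β) = Φ(1.285) ≈ 0.901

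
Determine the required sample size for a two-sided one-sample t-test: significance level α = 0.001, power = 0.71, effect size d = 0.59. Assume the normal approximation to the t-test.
n = 43

Sample size formula (one-sample t-test, normal approximation):
n = ((z_{α/2} + z_β) / d)²

z_{α/2} = 3.291 (for α = 0.001, two-sided)
z_β = 0.553 (for power = 0.71)
d = 0.59

n = ((3.291 + 0.553) / 0.59)²
n = (6.515)²
n ≈ 42.45
Round up to the next whole number: n = 43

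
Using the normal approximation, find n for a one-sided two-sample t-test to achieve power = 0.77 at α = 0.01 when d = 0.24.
n = 327 per group

Sample size formula (two-sample t-test, normal approximation):
n = 2 · ((z_α + z_β) / d)²

z_α = 2.326 (for α = 0.01, one-sided)
z_β = 0.739 (for power = 0.77)
d = 0.24

n = 2 · ((2.326 + 0.739) / 0.24)²
n = 2 · (12.771)²
n ≈ 326.20
Round up to the next whole number: n = 327 per group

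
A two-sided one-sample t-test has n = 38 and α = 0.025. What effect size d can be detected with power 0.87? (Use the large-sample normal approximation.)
d ≈ 0.55

Minimum detectable effect (one-sample t-test, normal approximation):
d = (z_{α/2} + z_β) / √n
d = (2.241 + 1.126) / √38
d = 3.368 / 6.164
d ≈ 0.55

By Cohen's convention (0.2 small / 0.5 medium / 0.8 large): medium effect.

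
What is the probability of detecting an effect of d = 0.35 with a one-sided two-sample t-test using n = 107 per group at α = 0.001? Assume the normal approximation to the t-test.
Power ≈ 0.30

Power calculation (two-sample t-test, normal approximation):
z_β = d · √(n/2) - z_α
z_β = 0.35 · √(107/2) - 3.090
z_β = 0.35 · 7.314 - 3.090
z_β = -0.530

Power = Φ(z_β) = Φ(-0.530) ≈ 0.298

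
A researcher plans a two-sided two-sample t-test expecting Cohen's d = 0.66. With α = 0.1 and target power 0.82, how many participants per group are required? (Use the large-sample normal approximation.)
n = 31 per group

Sample size formula (two-sample t-test, normal approximation):
n = 2 · ((z_{α/2} + z_β) / d)²

z_{α/2} = 1.645 (for α = 0.1, two-sided)
z_β = 0.915 (for power = 0.82)
d = 0.66

n = 2 · ((1.645 + 0.915) / 0.66)²
n = 2 · (3.879)²
n ≈ 30.09
Round up to the next whole number: n = 31 per group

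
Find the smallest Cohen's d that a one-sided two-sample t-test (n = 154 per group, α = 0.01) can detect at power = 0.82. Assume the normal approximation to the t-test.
d ≈ 0.37

Minimum detectable effect (two-sample t-test, normal approximation):
d = (z_α + z_β) / √(n/2)
d = (2.326 + 0.915) / √(154/2)
d = 3.242 / 8.775
d ≈ 0.37

By Cohen's convention (0.2 small / 0.5 medium / 0.8 large): small effect.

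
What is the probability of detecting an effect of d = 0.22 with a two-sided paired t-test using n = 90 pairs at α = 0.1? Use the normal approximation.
Power ≈ 0.67

Power calculation (paired t-test, normal approximation):
z_β = d · √n - z_{α/2}
z_β = 0.22 · √90 - 1.645
z_β = 0.22 · 9.487 - 1.645
z_β = 0.442

Power = Φ(z_β) = Φ(0.442) ≈ 0.671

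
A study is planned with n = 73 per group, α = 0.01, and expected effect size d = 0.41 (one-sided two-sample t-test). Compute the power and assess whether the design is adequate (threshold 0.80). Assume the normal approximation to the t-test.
Power ≈ 0.56; the study is underpowered (power < 0.80)

Power calculation (two-sample t-test, normal approximation):
z_β = d · √(n/2) - z_α
z_β = 0.41 · √(73/2) - 2.326
z_β = 0.41 · 6.042 - 2.326
z_β = 0.151

Power = Φ(z_β) = Φ(0.151) ≈ 0.560

Effect size d = 0.41 is small by Cohen's convention (0.2/0.5/0.8).

Threshold: power ≥ 0.80 is conventionally adequate.
Power ≈ 0.56 → the study is underpowered (power < 0.80).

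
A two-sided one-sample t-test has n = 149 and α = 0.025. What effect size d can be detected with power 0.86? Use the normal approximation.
d ≈ 0.27

Minimum detectable effect (one-sample t-test, normal approximation):
d = (z_{α/2} + z_β) / √n
d = (2.241 + 1.080) / √149
d = 3.322 / 12.207
d ≈ 0.27

By Cohen's convention (0.2 small / 0.5 medium / 0.8 large): small effect.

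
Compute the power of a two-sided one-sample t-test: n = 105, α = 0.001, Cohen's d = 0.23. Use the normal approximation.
Power ≈ 0.18

Power calculation (one-sample t-test, normal approximation):
z_β = d · √n - z_{α/2}
z_β = 0.23 · √105 - 3.291
z_β = 0.23 · 10.247 - 3.291
z_β = -0.934

Power = Φ(z_β) = Φ(-0.934) ≈ 0.175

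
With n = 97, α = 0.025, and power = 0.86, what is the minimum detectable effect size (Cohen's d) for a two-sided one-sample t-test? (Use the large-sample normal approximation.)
d ≈ 0.34

Minimum detectable effect (one-sample t-test, normal approximation):
d = (z_{α/2} + z_β) / √n
d = (2.241 + 1.080) / √97
d = 3.322 / 9.849
d ≈ 0.34

By Cohen's convention (0.2 small / 0.5 medium / 0.8 large): small effect.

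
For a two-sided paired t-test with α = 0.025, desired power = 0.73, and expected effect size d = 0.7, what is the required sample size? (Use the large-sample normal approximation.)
n = 17 pairs

Sample size formula (paired t-test, normal approximation):
n = ((z_{α/2} + z_β) / d)²

z_{α/2} = 2.241 (for α = 0.025, two-sided)
z_β = 0.613 (for power = 0.73)
d = 0.7

n = ((2.241 + 0.613) / 0.7)²
n = (4.077)²
n ≈ 16.62
Round up to the next whole number: n = 17 pairs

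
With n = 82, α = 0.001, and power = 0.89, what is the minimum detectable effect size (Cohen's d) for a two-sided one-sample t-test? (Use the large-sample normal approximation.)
d ≈ 0.50

Minimum detectable effect (one-sample t-test, normal approximation):
d = (z_{α/2} + z_β) / √n
d = (3.291 + 1.227) / √82
d = 4.517 / 9.055
d ≈ 0.50

By Cohen's convention (0.2 small / 0.5 medium / 0.8 large): medium effect.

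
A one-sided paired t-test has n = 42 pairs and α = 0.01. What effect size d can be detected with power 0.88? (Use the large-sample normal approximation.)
d ≈ 0.54

Minimum detectable effect (paired t-test, normal approximation):
d = (z_α + z_β) / √n
d = (2.326 + 1.175) / √42
d = 3.501 / 6.481
d ≈ 0.54

By Cohen's convention (0.2 small / 0.5 medium / 0.8 large): medium effect.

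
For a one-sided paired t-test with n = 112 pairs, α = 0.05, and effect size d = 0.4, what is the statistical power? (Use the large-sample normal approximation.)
Power ≈ 1.00

Power calculation (paired t-test, normal approximation):
z_β = d · √n - z_α
z_β = 0.4 · √112 - 1.645
z_β = 0.4 · 10.583 - 1.645
z_β = 2.588

Power = Φ(z_β) = Φ(2.588) ≈ 0.995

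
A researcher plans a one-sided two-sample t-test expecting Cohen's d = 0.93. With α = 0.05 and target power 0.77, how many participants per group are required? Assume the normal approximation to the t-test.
n = 14 per group

Sample size formula (two-sample t-test, normal approximation):
n = 2 · ((z_α + z_β) / d)²

z_α = 1.645 (for α = 0.05, one-sided)
z_β = 0.739 (for power = 0.77)
d = 0.93

n = 2 · ((1.645 + 0.739) / 0.93)²
n = 2 · (2.563)²
n ≈ 13.14
Round up to the next whole number: n = 14 per group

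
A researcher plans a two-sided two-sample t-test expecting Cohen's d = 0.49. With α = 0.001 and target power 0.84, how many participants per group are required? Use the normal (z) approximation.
n = 153 per group

Sample size formula (two-sample t-test, normal approximation):
n = 2 · ((z_{α/2} + z_β) / d)²

z_{α/2} = 3.291 (for α = 0.001, two-sided)
z_β = 0.994 (for power = 0.84)
d = 0.49

n = 2 · ((3.291 + 0.994) / 0.49)²
n = 2 · (8.745)²
n ≈ 152.95
Round up to the next whole number: n = 153 per group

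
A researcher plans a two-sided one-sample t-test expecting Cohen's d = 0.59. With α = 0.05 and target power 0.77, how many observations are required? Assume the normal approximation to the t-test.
n = 21

Sample size formula (one-sample t-test, normal approximation):
n = ((z_{α/2} + z_β) / d)²

z_{α/2} = 1.960 (for α = 0.05, two-sided)
z_β = 0.739 (for power = 0.77)
d = 0.59

n = ((1.960 + 0.739) / 0.59)²
n = (4.575)²
n ≈ 20.93
Round up to the next whole number: n = 21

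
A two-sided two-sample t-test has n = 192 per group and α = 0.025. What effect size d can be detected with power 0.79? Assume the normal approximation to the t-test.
d ≈ 0.31

Minimum detectable effect (two-sample t-test, normal approximation):
d = (z_{α/2} + z_β) / √(n/2)
d = (2.241 + 0.806) / √(192/2)
d = 3.048 / 9.798
d ≈ 0.31

By Cohen's convention (0.2 small / 0.5 medium / 0.8 large): small effect.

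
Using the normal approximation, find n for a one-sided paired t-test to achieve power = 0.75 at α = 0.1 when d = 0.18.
n = 119 pairs

Sample size formula (paired t-test, normal approximation):
n = ((z_α + z_β) / d)²

z_α = 1.282 (for α = 0.1, one-sided)
z_β = 0.674 (for power = 0.75)
d = 0.18

n = ((1.282 + 0.674) / 0.18)²
n = (10.867)²
n ≈ 118.09
Round up to the next whole number: n = 119 pairs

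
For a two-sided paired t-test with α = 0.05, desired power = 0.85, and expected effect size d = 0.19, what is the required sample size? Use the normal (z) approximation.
n = 249 pairs

Sample size formula (paired t-test, normal approximation):
n = ((z_{α/2} + z_β) / d)²

z_{α/2} = 1.960 (for α = 0.05, two-sided)
z_β = 1.036 (for power = 0.85)
d = 0.19

n = ((1.960 + 1.036) / 0.19)²
n = (15.768)²
n ≈ 248.63
Round up to the next whole number: n = 249 pairs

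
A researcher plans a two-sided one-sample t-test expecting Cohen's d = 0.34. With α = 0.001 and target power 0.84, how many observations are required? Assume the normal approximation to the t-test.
n = 159

Sample size formula (one-sample t-test, normal approximation):
n = ((z_{α/2} + z_β) / d)²

z_{α/2} = 3.291 (for α = 0.001, two-sided)
z_β = 0.994 (for power = 0.84)
d = 0.34

n = ((3.291 + 0.994) / 0.34)²
n = (12.603)²
n ≈ 158.84
Round up to the next whole number: n = 159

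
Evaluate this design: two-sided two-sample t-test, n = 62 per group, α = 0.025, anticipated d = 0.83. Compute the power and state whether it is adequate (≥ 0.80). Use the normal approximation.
Power ≈ 0.99; the study is adequately powered (power ≥ 0.80)

Power calculation (two-sample t-test, normal approximation):
z_β = d · √(n/2) - z_{α/2}
z_β = 0.83 · √(62/2) - 2.241
z_β = 0.83 · 5.568 - 2.241
z_β = 2.380

Power = Φ(z_β) = Φ(2.380) ≈ 0.991

Effect size d = 0.83 is large by Cohen's convention (0.2/0.5/0.8).

Threshold: power ≥ 0.80 is conventionally adequate.
Power ≈ 0.99 → the study is adequately powered (power ≥ 0.80).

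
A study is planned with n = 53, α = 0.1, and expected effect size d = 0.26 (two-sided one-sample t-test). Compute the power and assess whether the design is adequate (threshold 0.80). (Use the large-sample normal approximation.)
Power ≈ 0.60; the study is underpowered (power < 0.80)

Power calculation (one-sample t-test, normal approximation):
z_β = d · √n - z_{α/2}
z_β = 0.26 · √53 - 1.645
z_β = 0.26 · 7.280 - 1.645
z_β = 0.248

Power = Φ(z_β) = Φ(0.248) ≈ 0.598

Effect size d = 0.26 is small by Cohen's convention (0.2/0.5/0.8).

Threshold: power ≥ 0.80 is conventionally adequate.
Power ≈ 0.60 → the study is underpowered (power < 0.80).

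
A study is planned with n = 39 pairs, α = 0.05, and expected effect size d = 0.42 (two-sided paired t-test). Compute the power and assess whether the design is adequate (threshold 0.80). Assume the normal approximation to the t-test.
Power ≈ 0.75; the study is underpowered (power < 0.80)

Power calculation (paired t-test, normal approximation):
z_β = d · √n - z_{α/2}
z_β = 0.42 · √39 - 1.960
z_β = 0.42 · 6.245 - 1.960
z_β = 0.663

Power = Φ(z_β) = Φ(0.663) ≈ 0.746

Effect size d = 0.42 is small by Cohen's convention (0.2/0.5/0.8).

Threshold: power ≥ 0.80 is conventionally adequate.
Power ≈ 0.75 → the study is underpowered (power < 0.80).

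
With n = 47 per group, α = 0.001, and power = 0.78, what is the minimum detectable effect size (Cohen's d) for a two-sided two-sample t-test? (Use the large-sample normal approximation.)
d ≈ 0.84

Minimum detectable effect (two-sample t-test, normal approximation):
d = (z_{α/2} + z_β) / √(n/2)
d = (3.291 + 0.772) / √(47/2)
d = 4.063 / 4.848
d ≈ 0.84

By Cohen's convention (0.2 small / 0.5 medium / 0.8 large): large effect.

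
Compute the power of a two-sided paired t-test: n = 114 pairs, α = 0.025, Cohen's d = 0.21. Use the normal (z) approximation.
Power ≈ 0.50

Power calculation (paired t-test, normal approximation):
z_β = d · √n - z_{α/2}
z_β = 0.21 · √114 - 2.241
z_β = 0.21 · 10.677 - 2.241
z_β = 0.001

Power = Φ(z_β) = Φ(0.001) ≈ 0.500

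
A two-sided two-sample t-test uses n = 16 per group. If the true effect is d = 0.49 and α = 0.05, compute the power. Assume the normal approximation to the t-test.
Power ≈ 0.28

Power calculation (two-sample t-test, normal approximation):
z_β = d · √(n/2) - z_{α/2}
z_β = 0.49 · √(16/2) - 1.960
z_β = 0.49 · 2.828 - 1.960
z_β = -0.574

Power = Φ(z_β) = Φ(-0.574) ≈ 0.283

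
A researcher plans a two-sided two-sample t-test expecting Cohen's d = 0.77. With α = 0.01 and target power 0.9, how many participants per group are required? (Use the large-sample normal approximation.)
n = 51 per group

Sample size formula (two-sample t-test, normal approximation):
n = 2 · ((z_{α/2} + z_β) / d)²

z_{α/2} = 2.576 (for α = 0.01, two-sided)
z_β = 1.282 (for power = 0.9)
d = 0.77

n = 2 · ((2.576 + 1.282) / 0.77)²
n = 2 · (5.010)²
n ≈ 50.20
Round up to the next whole number: n = 51 per group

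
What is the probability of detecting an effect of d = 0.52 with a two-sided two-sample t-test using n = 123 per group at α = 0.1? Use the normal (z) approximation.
Power ≈ 0.99

Power calculation (two-sample t-test, normal approximation):
z_β = d · √(n/2) - z_{α/2}
z_β = 0.52 · √(123/2) - 1.645
z_β = 0.52 · 7.842 - 1.645
z_β = 2.433

Power = Φ(z_β) = Φ(2.433) ≈ 0.993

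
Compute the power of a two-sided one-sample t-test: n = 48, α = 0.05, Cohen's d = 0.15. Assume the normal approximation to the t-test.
Power ≈ 0.18

Power calculation (one-sample t-test, normal approximation):
z_β = d · √n - z_{α/2}
z_β = 0.15 · √48 - 1.960
z_β = 0.15 · 6.928 - 1.960
z_β = -0.921

Power = Φ(z_β) = Φ(-0.921) ≈ 0.179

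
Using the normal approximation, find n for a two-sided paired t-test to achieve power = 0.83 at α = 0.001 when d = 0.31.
n = 188 pairs

Sample size formula (paired t-test, normal approximation):
n = ((z_{α/2} + z_β) / d)²

z_{α/2} = 3.291 (for α = 0.001, two-sided)
z_β = 0.954 (for power = 0.83)
d = 0.31

n = ((3.291 + 0.954) / 0.31)²
n = (13.694)²
n ≈ 187.53
Round up to the next whole number: n = 188 pairs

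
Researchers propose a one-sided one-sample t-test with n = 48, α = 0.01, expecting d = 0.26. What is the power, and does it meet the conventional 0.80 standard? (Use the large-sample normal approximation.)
Power ≈ 0.30; the study is underpowered (power < 0.80)

Power calculation (one-sample t-test, normal approximation):
z_β = d · √n - z_α
z_β = 0.26 · √48 - 2.326
z_β = 0.26 · 6.928 - 2.326
z_β = -0.525

Power = Φ(z_β) = Φ(-0.525) ≈ 0.300

Effect size d = 0.26 is small by Cohen's convention (0.2/0.5/0.8).

Threshold: power ≥ 0.80 is conventionally adequate.
Power ≈ 0.30 → the study is underpowered (power < 0.80).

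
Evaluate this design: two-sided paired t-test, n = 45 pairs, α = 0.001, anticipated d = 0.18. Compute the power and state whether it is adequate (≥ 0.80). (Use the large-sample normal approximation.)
Power ≈ 0.02; the study is underpowered (power < 0.80)

Power calculation (paired t-test, normal approximation):
z_β = d · √n - z_{α/2}
z_β = 0.18 · √45 - 3.291
z_β = 0.18 · 6.708 - 3.291
z_β = -2.083

Power = Φ(z_β) = Φ(-2.083) ≈ 0.019

Effect size d = 0.18 is very small by Cohen's convention (0.2/0.5/0.8).

Threshold: power ≥ 0.80 is conventionally adequate.
Power ≈ 0.02 → the study is underpowered (power < 0.80).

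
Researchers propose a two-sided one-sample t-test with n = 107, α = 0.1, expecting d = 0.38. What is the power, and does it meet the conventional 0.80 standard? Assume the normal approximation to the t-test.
Power ≈ 0.99; the study is adequately powered (power ≥ 0.80)

Power calculation (one-sample t-test, normal approximation):
z_β = d · √n - z_{α/2}
z_β = 0.38 · √107 - 1.645
z_β = 0.38 · 10.344 - 1.645
z_β = 2.286

Power = Φ(z_β) = Φ(2.286) ≈ 0.989

Effect size d = 0.38 is small by Cohen's convention (0.2/0.5/0.8).

Threshold: power ≥ 0.80 is conventionally adequate.
Power ≈ 0.99 → the study is adequately powered (power ≥ 0.80).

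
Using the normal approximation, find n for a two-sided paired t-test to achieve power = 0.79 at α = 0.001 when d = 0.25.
n = 269 pairs

Sample size formula (paired t-test, normal approximation):
n = ((z_{α/2} + z_β) / d)²

z_{α/2} = 3.291 (for α = 0.001, two-sided)
z_β = 0.806 (for power = 0.79)
d = 0.25

n = ((3.291 + 0.806) / 0.25)²
n = (16.388)²
n ≈ 268.57
Round up to the next whole number: n = 269 pairs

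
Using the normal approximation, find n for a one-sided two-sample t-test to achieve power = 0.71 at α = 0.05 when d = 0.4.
n = 61 per group

Sample size formula (two-sample t-test, normal approximation):
n = 2 · ((z_α + z_β) / d)²

z_α = 1.645 (for α = 0.05, one-sided)
z_β = 0.553 (for power = 0.71)
d = 0.4

n = 2 · ((1.645 + 0.553) / 0.4)²
n = 2 · (5.495)²
n ≈ 60.39
Round up to the next whole number: n = 61 per group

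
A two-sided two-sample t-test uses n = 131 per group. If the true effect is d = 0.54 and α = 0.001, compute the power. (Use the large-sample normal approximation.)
Power ≈ 0.86

Power calculation (two-sample t-test, normal approximation):
z_β = d · √(n/2) - z_{α/2}
z_β = 0.54 · √(131/2) - 3.291
z_β = 0.54 · 8.093 - 3.291
z_β = 1.080

Power = Φ(z_β) = Φ(1.080) ≈ 0.860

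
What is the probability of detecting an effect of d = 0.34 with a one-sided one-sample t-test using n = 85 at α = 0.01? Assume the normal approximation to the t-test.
Power ≈ 0.79

Power calculation (one-sample t-test, normal approximation):
z_β = d · √n - z_α
z_β = 0.34 · √85 - 2.326
z_β = 0.34 · 9.220 - 2.326
z_β = 0.808

Power = Φ(z_β) = Φ(0.808) ≈ 0.791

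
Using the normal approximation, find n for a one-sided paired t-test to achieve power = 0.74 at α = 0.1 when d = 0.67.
n = 9 pairs

Sample size formula (paired t-test, normal approximation):
n = ((z_α + z_β) / d)²

z_α = 1.282 (for α = 0.1, one-sided)
z_β = 0.643 (for power = 0.74)
d = 0.67

n = ((1.282 + 0.643) / 0.67)²
n = (2.873)²
n ≈ 8.25
Round up to the next whole number: n = 9 pairs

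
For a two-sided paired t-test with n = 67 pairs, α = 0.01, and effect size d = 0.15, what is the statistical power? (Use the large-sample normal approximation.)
Power ≈ 0.09

Power calculation (paired t-test, normal approximation):
z_β = d · √n - z_{α/2}
z_β = 0.15 · √67 - 2.576
z_β = 0.15 · 8.185 - 2.576
z_β = -1.348

Power = Φ(z_β) = Φ(-1.348) ≈ 0.089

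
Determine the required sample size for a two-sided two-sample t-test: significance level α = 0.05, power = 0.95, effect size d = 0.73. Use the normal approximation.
n = 49 per group

Sample size formula (two-sample t-test, normal approximation):
n = 2 · ((z_{α/2} + z_β) / d)²

z_{α/2} = 1.960 (for α = 0.05, two-sided)
z_β = 1.645 (for power = 0.95)
d = 0.73

n = 2 · ((1.960 + 1.645) / 0.73)²
n = 2 · (4.938)²
n ≈ 48.77
Round up to the next whole number: n = 49 per group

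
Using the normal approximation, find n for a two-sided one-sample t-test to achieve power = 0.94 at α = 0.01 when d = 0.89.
n = 22

Sample size formula (one-sample t-test, normal approximation):
n = ((z_{α/2} + z_β) / d)²

z_{α/2} = 2.576 (for α = 0.01, two-sided)
z_β = 1.555 (for power = 0.94)
d = 0.89

n = ((2.576 + 1.555) / 0.89)²
n = (4.642)²
n ≈ 21.55
Round up to the next whole number: n = 22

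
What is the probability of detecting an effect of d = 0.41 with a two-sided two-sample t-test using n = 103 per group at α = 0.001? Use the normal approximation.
Power ≈ 0.36

Power calculation (two-sample t-test, normal approximation):
z_β = d · √(n/2) - z_{α/2}
z_β = 0.41 · √(103/2) - 3.291
z_β = 0.41 · 7.176 - 3.291
z_β = -0.348

Power = Φ(z_β) = Φ(-0.348) ≈ 0.364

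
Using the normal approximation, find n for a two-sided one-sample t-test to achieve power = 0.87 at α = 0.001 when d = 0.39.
n = 129

Sample size formula (one-sample t-test, normal approximation):
n = ((z_{α/2} + z_β) / d)²

z_{α/2} = 3.291 (for α = 0.001, two-sided)
z_β = 1.126 (for power = 0.87)
d = 0.39

n = ((3.291 + 1.126) / 0.39)²
n = (11.326)²
n ≈ 128.28
Round up to the next whole number: n = 129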